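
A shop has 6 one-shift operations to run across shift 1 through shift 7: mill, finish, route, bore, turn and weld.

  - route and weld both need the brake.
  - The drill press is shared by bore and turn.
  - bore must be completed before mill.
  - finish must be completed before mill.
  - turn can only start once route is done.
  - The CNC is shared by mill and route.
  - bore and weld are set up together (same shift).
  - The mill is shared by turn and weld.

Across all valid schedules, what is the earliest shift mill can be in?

shift 2

Precedence pushes mill to at least shift 2.
mill at shift 2 is achievable: turn -> shift 4, bore -> shift 1, mill -> shift 2, weld -> shift 1, route -> shift 3, finish -> shift 1.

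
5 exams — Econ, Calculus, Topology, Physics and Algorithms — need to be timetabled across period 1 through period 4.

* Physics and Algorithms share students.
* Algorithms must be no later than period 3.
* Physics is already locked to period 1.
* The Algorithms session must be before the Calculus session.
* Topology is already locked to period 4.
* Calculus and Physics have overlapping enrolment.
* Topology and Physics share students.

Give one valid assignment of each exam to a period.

Econ -> period 1; Physics -> period 1; Algorithms -> period 2; Topology -> period 4; Calculus -> period 3

Checking: Algorithms(period 2) before Calculus(period 3); Topology(period 4) != Physics(period 1); Physics(period 1) != Algorithms(period 2); Calculus(period 3) != Physics(period 1); Topology=period 4 in [period 4,period 4]; Algorithms=period 2 in [period 1,period 3]; Physics=period 1 in [period 1,period 1].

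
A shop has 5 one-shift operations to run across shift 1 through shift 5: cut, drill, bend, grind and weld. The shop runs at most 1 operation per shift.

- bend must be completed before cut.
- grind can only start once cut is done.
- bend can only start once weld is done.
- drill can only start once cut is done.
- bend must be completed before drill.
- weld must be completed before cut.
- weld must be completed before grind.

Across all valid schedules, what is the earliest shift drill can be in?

shift 4

Precedence pushes drill to at least shift 4.
drill at shift 4 is achievable: grind=shift 5; cut=shift 3; drill=shift 4; bend=shift 2; weld=shift 1.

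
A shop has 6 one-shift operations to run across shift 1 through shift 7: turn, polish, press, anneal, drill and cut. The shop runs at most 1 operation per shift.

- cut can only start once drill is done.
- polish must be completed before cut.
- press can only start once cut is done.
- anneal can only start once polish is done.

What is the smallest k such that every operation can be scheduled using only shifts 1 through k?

The precedence chain requires at least 3 distinct shifts.
With at most 1 per shift and 6 operations, at least 6 shifts are needed.
6 works (last occupied shift: shift 6): for example cut=shift 3; turn=shift 6; anneal=shift 5; polish=shift 1; drill=shift 2; press=shift 4.

6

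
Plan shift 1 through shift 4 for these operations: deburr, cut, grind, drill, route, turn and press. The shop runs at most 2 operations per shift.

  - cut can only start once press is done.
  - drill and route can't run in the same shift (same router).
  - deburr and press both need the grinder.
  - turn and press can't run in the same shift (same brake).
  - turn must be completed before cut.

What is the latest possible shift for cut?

shift 4

Precedence pushes cut to at least shift 2.
cut at shift 4 is achievable: press in shift 2, cut in shift 4, deburr in shift 1, route in shift 4, drill in shift 3, grind in shift 2, turn in shift 1.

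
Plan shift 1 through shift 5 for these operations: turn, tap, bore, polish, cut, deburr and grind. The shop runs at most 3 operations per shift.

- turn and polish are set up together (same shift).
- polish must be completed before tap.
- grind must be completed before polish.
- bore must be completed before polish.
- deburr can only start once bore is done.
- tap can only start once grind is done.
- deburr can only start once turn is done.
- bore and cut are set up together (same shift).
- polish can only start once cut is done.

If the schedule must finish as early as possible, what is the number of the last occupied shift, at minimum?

3

The precedence chain requires at least 3 distinct shifts.
With at most 3 per shift and 7 operations, at least 3 shifts are needed.
3 works (last occupied shift: shift 3): for example polish=shift 2, grind=shift 1, cut=shift 1, tap=shift 3, bore=shift 1, deburr=shift 3, turn=shift 2.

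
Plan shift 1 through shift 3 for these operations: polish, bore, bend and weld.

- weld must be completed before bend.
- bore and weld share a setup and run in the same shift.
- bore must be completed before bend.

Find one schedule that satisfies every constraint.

bend -> shift 2, bore -> shift 1, polish -> shift 1, weld -> shift 1

Checking: bore(shift 1) before bend(shift 2); weld(shift 1) before bend(shift 2); bore = weld = shift 1.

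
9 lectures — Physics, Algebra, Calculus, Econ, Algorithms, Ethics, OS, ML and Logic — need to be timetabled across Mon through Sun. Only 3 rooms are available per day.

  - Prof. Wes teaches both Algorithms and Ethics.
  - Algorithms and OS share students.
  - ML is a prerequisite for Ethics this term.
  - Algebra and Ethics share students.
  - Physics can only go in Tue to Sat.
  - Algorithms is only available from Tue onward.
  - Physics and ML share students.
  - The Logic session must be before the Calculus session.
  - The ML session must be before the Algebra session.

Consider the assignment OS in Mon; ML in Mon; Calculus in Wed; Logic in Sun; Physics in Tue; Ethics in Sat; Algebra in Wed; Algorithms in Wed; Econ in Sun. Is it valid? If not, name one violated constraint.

No — it violates: The Logic session must be before the Calculus session

Physics and ML share students — holds.
The Logic session must be before the Calculus session — violated.
Only 3 rooms are available per day — holds.
Prof. Wes teaches both Algorithms and Ethics — holds.
The ML session must be before the Algebra session — holds.
ML is a prerequisite for Ethics this term — holds.
Algorithms and OS share students — holds.
Algorithms is only available from Tue onward — holds.
Physics can only go in Tue to Sat — holds.
Algebra and Ethics share students — holds.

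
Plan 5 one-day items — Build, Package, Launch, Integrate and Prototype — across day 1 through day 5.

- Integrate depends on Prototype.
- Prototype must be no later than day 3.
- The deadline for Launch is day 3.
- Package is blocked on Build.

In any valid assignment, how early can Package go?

day 2

Precedence pushes Package to at least day 2.
Package at day 2 is achievable: Integrate -> day 2; Prototype -> day 1; Build -> day 1; Package -> day 2; Launch -> day 1.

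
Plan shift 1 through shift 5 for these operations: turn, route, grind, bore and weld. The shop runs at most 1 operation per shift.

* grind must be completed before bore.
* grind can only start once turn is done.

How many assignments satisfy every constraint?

20

Splitting on turn: it can be shift 1 (12), shift 2 (6), shift 3 (2). Listing each branch's schedules as (route, grind, bore, weld) by shift number:
turn=shift 1: (2,3,4,5) (2,3,5,4) (2,4,5,3) (3,2,4,5) (3,2,5,4) (3,4,5,2) (4,2,3,5) (4,2,5,3) (4,3,5,2) (5,2,3,4) (5,2,4,3) (5,3,4,2) — 12.
turn=shift 2: (1,3,4,5) (1,3,5,4) (1,4,5,3) (3,4,5,1) (4,3,5,1) (5,3,4,1) — 6.
turn=shift 3: (1,4,5,2) (2,4,5,1) — 2.
Summing: 12 + 6 + 2 = 20.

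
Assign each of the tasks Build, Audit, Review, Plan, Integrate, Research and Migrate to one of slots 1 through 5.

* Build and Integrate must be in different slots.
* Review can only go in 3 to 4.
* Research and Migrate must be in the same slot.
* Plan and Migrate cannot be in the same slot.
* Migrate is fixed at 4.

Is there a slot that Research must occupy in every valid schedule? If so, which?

4

Research must be in the same slot as Migrate, which can't be before 4, so Research is at least 4; Research must be in the same slot as Migrate, which can't be after 4, so Research is at most 4.
So Research is pinned to 4.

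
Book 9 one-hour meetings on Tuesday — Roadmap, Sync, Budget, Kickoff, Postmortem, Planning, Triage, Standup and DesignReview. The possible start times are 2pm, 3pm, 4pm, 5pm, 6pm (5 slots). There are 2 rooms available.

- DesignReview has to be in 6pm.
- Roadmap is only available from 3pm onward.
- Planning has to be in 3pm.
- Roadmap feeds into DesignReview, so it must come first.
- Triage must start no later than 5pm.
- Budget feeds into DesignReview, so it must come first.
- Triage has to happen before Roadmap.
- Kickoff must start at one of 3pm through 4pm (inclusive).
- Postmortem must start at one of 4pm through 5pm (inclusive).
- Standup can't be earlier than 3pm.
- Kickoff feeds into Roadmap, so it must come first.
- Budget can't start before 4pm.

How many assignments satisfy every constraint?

36

Splitting on Roadmap: it can be 4pm (12), 5pm (24). Listing each branch's schedules as (Sync, Budget, Kickoff, Postmortem, Planning, Triage, Standup, DesignReview):
Roadmap=4pm: (2pm,4pm,3pm,5pm,3pm,2pm,5pm,6pm) (2pm,4pm,3pm,5pm,3pm,2pm,6pm,6pm) (2pm,5pm,3pm,4pm,3pm,2pm,5pm,6pm) (2pm,5pm,3pm,4pm,3pm,2pm,6pm,6pm) (2pm,5pm,3pm,5pm,3pm,2pm,4pm,6pm) (2pm,5pm,3pm,5pm,3pm,2pm,6pm,6pm) (4pm,5pm,3pm,5pm,3pm,2pm,6pm,6pm) (5pm,4pm,3pm,5pm,3pm,2pm,6pm,6pm) (5pm,5pm,3pm,4pm,3pm,2pm,6pm,6pm) (6pm,4pm,3pm,5pm,3pm,2pm,5pm,6pm) (6pm,5pm,3pm,4pm,3pm,2pm,5pm,6pm) (6pm,5pm,3pm,5pm,3pm,2pm,4pm,6pm) — 12.
Roadmap=5pm: (2pm,4pm,3pm,4pm,3pm,2pm,5pm,6pm) (2pm,4pm,3pm,4pm,3pm,2pm,6pm,6pm) (2pm,4pm,3pm,5pm,3pm,2pm,4pm,6pm) (2pm,4pm,3pm,5pm,3pm,2pm,6pm,6pm) (2pm,4pm,3pm,5pm,3pm,4pm,6pm,6pm) (2pm,4pm,4pm,5pm,3pm,2pm,3pm,6pm) (2pm,4pm,4pm,5pm,3pm,2pm,6pm,6pm) (2pm,4pm,4pm,5pm,3pm,3pm,6pm,6pm) (2pm,5pm,3pm,4pm,3pm,2pm,4pm,6pm) (2pm,5pm,3pm,4pm,3pm,2pm,6pm,6pm) (2pm,5pm,3pm,4pm,3pm,4pm,6pm,6pm) (2pm,5pm,4pm,4pm,3pm,2pm,3pm,6pm) (2pm,5pm,4pm,4pm,3pm,2pm,6pm,6pm) (2pm,5pm,4pm,4pm,3pm,3pm,6pm,6pm) (3pm,4pm,4pm,5pm,3pm,2pm,6pm,6pm) (3pm,5pm,4pm,4pm,3pm,2pm,6pm,6pm) (4pm,4pm,3pm,5pm,3pm,2pm,6pm,6pm) (4pm,5pm,3pm,4pm,3pm,2pm,6pm,6pm) (5pm,4pm,3pm,4pm,3pm,2pm,6pm,6pm) (6pm,4pm,3pm,4pm,3pm,2pm,5pm,6pm) (6pm,4pm,3pm,5pm,3pm,2pm,4pm,6pm) (6pm,4pm,4pm,5pm,3pm,2pm,3pm,6pm) (6pm,5pm,3pm,4pm,3pm,2pm,4pm,6pm) (6pm,5pm,4pm,4pm,3pm,2pm,3pm,6pm) — 24.
Summing: 12 + 24 = 36.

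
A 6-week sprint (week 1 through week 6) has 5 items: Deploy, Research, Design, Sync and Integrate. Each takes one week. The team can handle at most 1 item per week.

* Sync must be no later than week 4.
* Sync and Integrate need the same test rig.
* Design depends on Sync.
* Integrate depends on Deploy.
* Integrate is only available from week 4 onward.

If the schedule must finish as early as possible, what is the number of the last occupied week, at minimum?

5

The precedence chain requires at least 2 distinct weeks.
With at most 1 per week and 5 tasks, at least 5 weeks are needed.
Integrate can't be placed before week 4, so the schedule must run through at least week 4.
5 works (last occupied week: week 5): for example Research -> week 5, Design -> week 3, Sync -> week 1, Deploy -> week 2, Integrate -> week 4.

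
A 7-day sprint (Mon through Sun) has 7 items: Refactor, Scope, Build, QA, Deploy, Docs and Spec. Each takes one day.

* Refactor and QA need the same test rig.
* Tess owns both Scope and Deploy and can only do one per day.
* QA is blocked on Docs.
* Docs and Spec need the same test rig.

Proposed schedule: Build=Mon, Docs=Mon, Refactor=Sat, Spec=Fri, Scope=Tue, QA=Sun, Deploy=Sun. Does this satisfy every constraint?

Valid

Tess owns both Scope and Deploy and can only do one per day — holds.
Docs and Spec need the same test rig — holds.
QA is blocked on Docs — holds.
Refactor and QA need the same test rig — holds.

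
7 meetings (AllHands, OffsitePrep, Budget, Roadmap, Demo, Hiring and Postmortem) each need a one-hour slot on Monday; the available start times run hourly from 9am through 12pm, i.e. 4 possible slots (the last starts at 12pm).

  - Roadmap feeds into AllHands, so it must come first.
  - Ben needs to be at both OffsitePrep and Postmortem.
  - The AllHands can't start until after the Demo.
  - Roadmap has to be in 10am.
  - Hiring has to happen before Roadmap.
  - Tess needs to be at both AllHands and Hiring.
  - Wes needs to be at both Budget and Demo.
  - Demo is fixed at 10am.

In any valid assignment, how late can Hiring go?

Downstream work caps Hiring at 9am.
Hiring at 9am is achievable: AllHands=11am; Budget=9am; Roadmap=10am; Postmortem=10am; Demo=10am; Hiring=9am; OffsitePrep=9am.

9am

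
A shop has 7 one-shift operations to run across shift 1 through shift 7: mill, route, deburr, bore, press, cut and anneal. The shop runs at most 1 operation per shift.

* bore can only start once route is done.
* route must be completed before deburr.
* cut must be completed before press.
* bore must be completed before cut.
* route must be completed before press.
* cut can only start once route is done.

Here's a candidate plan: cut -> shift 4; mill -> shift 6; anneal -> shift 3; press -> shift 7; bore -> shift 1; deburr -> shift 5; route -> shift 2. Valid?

cut can only start once route is done — holds.
route must be completed before deburr — holds.
bore can only start once route is done — violated.
The shop runs at most 1 operation per shift — holds.
route must be completed before press — holds.
bore must be completed before cut — holds.
cut must be completed before press — holds.

Invalid. bore can only start once route is done.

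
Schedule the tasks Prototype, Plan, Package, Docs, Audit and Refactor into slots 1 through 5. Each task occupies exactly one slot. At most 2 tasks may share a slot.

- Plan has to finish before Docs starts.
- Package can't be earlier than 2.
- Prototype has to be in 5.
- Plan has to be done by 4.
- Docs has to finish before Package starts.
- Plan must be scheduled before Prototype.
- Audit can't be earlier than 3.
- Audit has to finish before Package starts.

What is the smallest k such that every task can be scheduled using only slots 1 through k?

The precedence chain requires at least 3 distinct slots.
With at most 2 per slot and 6 tasks, at least 3 slots are needed.
Prototype can't be placed before 5, so the schedule must run through at least slot 5.
5 works (last occupied slot: 5): for example Package in 4, Docs in 2, Audit in 3, Prototype in 5, Plan in 1, Refactor in 1.

5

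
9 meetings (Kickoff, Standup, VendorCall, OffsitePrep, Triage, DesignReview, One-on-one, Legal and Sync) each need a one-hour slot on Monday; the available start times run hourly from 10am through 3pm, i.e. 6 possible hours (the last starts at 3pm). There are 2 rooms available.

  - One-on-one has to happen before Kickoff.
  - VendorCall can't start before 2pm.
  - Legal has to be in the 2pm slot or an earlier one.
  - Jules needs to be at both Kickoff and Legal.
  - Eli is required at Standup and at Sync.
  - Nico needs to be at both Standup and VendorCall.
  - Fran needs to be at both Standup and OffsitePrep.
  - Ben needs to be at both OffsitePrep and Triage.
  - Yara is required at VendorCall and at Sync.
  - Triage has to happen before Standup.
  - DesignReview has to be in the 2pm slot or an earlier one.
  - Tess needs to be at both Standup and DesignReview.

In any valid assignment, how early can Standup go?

11am

Precedence pushes Standup to at least 11am.
Standup at 11am is achievable: Sync=1pm, OffsitePrep=12pm, VendorCall=2pm, Kickoff=1pm, DesignReview=10am, Triage=10am, Standup=11am, One-on-one=12pm, Legal=11am.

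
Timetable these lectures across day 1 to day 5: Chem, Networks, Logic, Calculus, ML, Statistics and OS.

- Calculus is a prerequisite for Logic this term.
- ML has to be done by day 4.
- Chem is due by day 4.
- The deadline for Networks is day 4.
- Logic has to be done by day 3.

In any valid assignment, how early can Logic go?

day 2

Precedence pushes Logic to at least day 2; Logic's own window allows nothing later than day 3.
Logic at day 2 is achievable: Calculus=day 1, OS=day 1, Logic=day 2, Statistics=day 1, Networks=day 1, ML=day 1, Chem=day 1.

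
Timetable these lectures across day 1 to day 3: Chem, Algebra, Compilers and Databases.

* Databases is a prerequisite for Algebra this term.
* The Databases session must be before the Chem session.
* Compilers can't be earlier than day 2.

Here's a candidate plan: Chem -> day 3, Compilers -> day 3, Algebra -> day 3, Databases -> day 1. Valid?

Yes, all constraints hold

Databases is a prerequisite for Algebra this term — holds.
The Databases session must be before the Chem session — holds.
Compilers can't be earlier than day 2 — holds.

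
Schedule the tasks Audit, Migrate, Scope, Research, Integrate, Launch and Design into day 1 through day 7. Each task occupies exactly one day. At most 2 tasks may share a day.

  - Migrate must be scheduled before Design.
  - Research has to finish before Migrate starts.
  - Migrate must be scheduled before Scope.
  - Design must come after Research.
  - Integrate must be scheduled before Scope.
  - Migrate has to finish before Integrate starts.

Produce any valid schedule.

Launch in day 2, Migrate in day 2, Research in day 1, Audit in day 1, Scope in day 4, Design in day 3, Integrate in day 3

Checking: Migrate(day 2) before Scope(day 4); Research(day 1) before Design(day 3); Migrate(day 2) before Integrate(day 3); Migrate(day 2) before Design(day 3); Research(day 1) before Migrate(day 2); Integrate(day 3) before Scope(day 4); max 2 per day (cap 2).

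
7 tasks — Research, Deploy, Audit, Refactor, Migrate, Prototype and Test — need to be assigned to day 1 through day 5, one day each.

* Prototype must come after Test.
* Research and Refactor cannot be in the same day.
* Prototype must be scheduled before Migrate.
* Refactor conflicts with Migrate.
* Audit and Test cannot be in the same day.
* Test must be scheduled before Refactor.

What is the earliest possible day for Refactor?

day 2

Precedence pushes Refactor to at least day 2.
Refactor at day 2 is achievable: Prototype=day 2; Deploy=day 1; Audit=day 2; Research=day 1; Migrate=day 3; Test=day 1; Refactor=day 2.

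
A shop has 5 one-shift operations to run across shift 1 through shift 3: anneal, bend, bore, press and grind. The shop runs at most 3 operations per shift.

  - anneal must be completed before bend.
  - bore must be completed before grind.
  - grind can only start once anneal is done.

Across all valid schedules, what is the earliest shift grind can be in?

Precedence pushes grind to at least shift 2.
grind at shift 2 is achievable: bore -> shift 1, anneal -> shift 1, press -> shift 1, grind -> shift 2, bend -> shift 2.

shift 2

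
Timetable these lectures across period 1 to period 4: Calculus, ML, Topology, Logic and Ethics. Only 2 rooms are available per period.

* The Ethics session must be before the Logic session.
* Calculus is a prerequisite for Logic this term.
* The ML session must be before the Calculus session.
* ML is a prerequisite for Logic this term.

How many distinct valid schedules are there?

Splitting on Calculus: it can be period 2 (16), period 3 (20). Listing each branch's schedules as (ML, Topology, Logic, Ethics) by period number:
Calculus=period 2: (1,1,3,2) (1,1,4,2) (1,1,4,3) (1,2,3,1) (1,2,4,1) (1,2,4,3) (1,3,3,1) (1,3,3,2) (1,3,4,1) (1,3,4,2) (1,3,4,3) (1,4,3,1) (1,4,3,2) (1,4,4,1) (1,4,4,2) (1,4,4,3) — 16.
Calculus=period 3: (1,1,4,2) (1,1,4,3) (1,2,4,1) (1,2,4,2) (1,2,4,3) (1,3,4,1) (1,3,4,2) (1,4,4,1) (1,4,4,2) (1,4,4,3) (2,1,4,1) (2,1,4,2) (2,1,4,3) (2,2,4,1) (2,2,4,3) (2,3,4,1) (2,3,4,2) (2,4,4,1) (2,4,4,2) (2,4,4,3) — 20.
Summing: 16 + 20 = 36.

36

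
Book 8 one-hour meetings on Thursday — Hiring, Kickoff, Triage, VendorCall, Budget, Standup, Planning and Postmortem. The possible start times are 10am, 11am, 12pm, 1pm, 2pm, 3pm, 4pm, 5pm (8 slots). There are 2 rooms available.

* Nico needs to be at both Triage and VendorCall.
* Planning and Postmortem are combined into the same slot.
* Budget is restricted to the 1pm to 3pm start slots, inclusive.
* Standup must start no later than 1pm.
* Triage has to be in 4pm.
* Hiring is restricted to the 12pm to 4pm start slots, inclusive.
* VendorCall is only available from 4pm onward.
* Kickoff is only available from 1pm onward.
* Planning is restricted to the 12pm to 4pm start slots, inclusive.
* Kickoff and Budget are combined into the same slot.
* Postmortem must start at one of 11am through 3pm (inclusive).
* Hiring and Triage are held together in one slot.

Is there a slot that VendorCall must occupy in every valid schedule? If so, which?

5pm

VendorCall's window is 4pm–5pm.
Triage is fixed at 4pm, and VendorCall can't share a slot with Triage.
So VendorCall must be 5pm.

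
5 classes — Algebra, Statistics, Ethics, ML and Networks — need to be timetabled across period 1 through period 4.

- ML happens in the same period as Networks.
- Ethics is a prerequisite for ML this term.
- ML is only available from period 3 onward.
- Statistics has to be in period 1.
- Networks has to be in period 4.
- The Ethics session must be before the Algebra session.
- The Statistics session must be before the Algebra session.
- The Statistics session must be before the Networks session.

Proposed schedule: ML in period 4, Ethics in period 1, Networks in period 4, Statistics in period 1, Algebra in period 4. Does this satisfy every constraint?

Valid

Networks has to be in period 4 — holds.
The Statistics session must be before the Networks session — holds.
The Statistics session must be before the Algebra session — holds.
The Ethics session must be before the Algebra session — holds.
Statistics has to be in period 1 — holds.
ML happens in the same period as Networks — holds.
ML is only available from period 3 onward — holds.
Ethics is a prerequisite for ML this term — holds.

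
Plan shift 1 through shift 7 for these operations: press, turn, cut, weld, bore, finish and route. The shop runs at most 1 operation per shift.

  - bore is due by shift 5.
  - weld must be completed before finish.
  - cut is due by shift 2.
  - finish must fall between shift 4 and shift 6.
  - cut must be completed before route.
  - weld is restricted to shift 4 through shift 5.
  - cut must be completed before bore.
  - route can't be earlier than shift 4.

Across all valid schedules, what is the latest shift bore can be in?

shift 5

Precedence pushes bore to at least shift 2; bore's own window allows nothing later than shift 5.
bore at shift 5 is achievable: route -> shift 7; turn -> shift 3; finish -> shift 6; bore -> shift 5; cut -> shift 1; press -> shift 2; weld -> shift 4.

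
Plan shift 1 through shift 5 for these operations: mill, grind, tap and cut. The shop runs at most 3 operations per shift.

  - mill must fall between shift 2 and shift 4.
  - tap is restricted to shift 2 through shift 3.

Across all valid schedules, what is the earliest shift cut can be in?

shift 1

cut at shift 1 is achievable: grind=shift 1, cut=shift 1, tap=shift 2, mill=shift 2.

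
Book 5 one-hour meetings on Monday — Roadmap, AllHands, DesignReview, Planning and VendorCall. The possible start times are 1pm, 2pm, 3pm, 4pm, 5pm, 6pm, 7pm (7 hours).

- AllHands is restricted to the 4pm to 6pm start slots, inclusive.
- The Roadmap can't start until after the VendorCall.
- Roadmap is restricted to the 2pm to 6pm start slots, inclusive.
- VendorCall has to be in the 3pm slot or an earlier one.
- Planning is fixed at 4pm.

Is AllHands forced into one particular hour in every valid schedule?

No

AllHands can be 4pm (e.g. AllHands -> 4pm, Planning -> 4pm, VendorCall -> 1pm, DesignReview -> 1pm, Roadmap -> 2pm) or 5pm (e.g. VendorCall in 1pm, Roadmap in 2pm, DesignReview in 1pm, Planning in 4pm, AllHands in 5pm).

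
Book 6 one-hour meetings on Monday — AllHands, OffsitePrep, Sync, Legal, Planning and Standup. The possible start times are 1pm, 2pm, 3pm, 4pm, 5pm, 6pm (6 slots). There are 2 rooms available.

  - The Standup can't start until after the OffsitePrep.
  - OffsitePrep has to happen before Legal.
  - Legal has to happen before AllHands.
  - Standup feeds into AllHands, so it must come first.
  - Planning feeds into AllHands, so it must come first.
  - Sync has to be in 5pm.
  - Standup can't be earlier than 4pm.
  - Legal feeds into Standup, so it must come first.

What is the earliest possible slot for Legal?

Precedence pushes Legal to at least 2pm; downstream work caps Legal at 4pm.
Legal at 2pm is achievable: Sync -> 5pm; AllHands -> 5pm; Legal -> 2pm; OffsitePrep -> 1pm; Planning -> 1pm; Standup -> 4pm.

2pm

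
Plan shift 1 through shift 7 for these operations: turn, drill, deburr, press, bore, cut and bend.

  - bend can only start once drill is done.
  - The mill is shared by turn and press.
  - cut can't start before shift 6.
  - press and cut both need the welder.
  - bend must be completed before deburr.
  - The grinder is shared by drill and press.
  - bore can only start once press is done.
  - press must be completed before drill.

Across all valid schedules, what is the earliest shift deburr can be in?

shift 4

Precedence pushes deburr to at least shift 4.
deburr at shift 4 is achievable: bend -> shift 3, turn -> shift 2, cut -> shift 6, press -> shift 1, drill -> shift 2, deburr -> shift 4, bore -> shift 2.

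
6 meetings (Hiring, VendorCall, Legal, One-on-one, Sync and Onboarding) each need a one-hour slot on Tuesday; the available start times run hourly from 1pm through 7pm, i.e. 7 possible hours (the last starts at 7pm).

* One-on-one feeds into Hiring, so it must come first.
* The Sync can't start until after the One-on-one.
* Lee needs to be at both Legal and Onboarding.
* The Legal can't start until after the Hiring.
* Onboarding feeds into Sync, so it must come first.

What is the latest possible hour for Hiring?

6pm

Precedence pushes Hiring to at least 2pm; downstream work caps Hiring at 6pm.
Hiring at 6pm is achievable: One-on-one -> 1pm; Sync -> 2pm; Hiring -> 6pm; Legal -> 7pm; Onboarding -> 1pm; VendorCall -> 1pm.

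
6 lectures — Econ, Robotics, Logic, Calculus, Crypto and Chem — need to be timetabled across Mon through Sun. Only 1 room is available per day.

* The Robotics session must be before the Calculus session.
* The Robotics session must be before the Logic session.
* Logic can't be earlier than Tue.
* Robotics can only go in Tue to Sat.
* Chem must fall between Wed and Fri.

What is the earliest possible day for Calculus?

Wed

Precedence pushes Calculus to at least Wed.
Calculus at Wed is achievable: Econ=Mon, Calculus=Wed, Robotics=Tue, Logic=Fri, Crypto=Sat, Chem=Thu.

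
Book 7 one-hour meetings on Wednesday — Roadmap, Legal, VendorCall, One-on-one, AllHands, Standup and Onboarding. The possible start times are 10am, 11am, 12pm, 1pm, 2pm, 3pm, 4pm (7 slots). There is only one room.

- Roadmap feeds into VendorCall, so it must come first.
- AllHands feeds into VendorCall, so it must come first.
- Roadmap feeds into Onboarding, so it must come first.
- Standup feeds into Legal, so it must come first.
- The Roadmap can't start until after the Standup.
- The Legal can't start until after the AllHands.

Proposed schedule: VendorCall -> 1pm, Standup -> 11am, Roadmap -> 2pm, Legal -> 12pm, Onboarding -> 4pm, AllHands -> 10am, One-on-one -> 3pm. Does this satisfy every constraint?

Invalid. Roadmap feeds into VendorCall, so it must come first.

Standup feeds into Legal, so it must come first — holds.
Roadmap feeds into Onboarding, so it must come first — holds.
The Legal can't start until after the AllHands — holds.
The Roadmap can't start until after the Standup — holds.
AllHands feeds into VendorCall, so it must come first — holds.
There is only one room — holds.
Roadmap feeds into VendorCall, so it must come first — violated.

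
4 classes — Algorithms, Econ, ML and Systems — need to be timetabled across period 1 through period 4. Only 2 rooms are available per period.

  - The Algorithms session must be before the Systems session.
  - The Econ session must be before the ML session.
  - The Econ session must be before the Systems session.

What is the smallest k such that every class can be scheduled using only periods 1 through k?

The precedence chain requires at least 2 distinct periods.
With at most 2 per period and 4 classes, at least 2 periods are needed.
2 works (last occupied period: period 2): for example ML=period 2, Systems=period 2, Algorithms=period 1, Econ=period 1.

2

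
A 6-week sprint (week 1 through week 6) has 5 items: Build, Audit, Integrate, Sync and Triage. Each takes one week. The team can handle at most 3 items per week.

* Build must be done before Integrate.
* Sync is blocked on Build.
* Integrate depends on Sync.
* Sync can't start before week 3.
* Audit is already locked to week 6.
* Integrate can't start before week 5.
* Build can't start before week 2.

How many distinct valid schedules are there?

Splitting on Build: it can be week 2 (30), week 3 (18), week 4 (6). Listing each branch's schedules as (Audit, Integrate, Sync, Triage) by week number:
Build=week 2: (6,5,3,1) (6,5,3,2) (6,5,3,3) (6,5,3,4) (6,5,3,5) (6,5,3,6) (6,5,4,1) (6,5,4,2) (6,5,4,3) (6,5,4,4) (6,5,4,5) (6,5,4,6) (6,6,3,1) (6,6,3,2) (6,6,3,3) (6,6,3,4) (6,6,3,5) (6,6,3,6) (6,6,4,1) (6,6,4,2) (6,6,4,3) (6,6,4,4) (6,6,4,5) (6,6,4,6) (6,6,5,1) (6,6,5,2) (6,6,5,3) (6,6,5,4) (6,6,5,5) (6,6,5,6) — 30.
Build=week 3: (6,5,4,1) (6,5,4,2) (6,5,4,3) (6,5,4,4) (6,5,4,5) (6,5,4,6) (6,6,4,1) (6,6,4,2) (6,6,4,3) (6,6,4,4) (6,6,4,5) (6,6,4,6) (6,6,5,1) (6,6,5,2) (6,6,5,3) (6,6,5,4) (6,6,5,5) (6,6,5,6) — 18.
Build=week 4: (6,6,5,1) (6,6,5,2) (6,6,5,3) (6,6,5,4) (6,6,5,5) (6,6,5,6) — 6.
Summing: 30 + 18 + 6 = 54.

54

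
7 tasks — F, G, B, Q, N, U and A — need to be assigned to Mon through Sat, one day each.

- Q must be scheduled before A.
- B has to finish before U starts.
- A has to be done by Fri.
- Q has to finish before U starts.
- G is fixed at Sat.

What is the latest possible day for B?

Fri

Downstream work caps B at Fri.
B at Fri is achievable: A=Tue; U=Sat; N=Mon; F=Mon; B=Fri; G=Sat; Q=Mon.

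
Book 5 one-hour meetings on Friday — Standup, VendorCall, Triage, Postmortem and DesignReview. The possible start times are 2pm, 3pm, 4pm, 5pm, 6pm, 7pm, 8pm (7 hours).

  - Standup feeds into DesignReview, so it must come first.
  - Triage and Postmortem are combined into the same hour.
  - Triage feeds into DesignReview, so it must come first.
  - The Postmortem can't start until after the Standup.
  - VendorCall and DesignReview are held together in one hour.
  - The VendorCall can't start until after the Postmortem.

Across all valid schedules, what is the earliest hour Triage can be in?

3pm

Triage must be in the same hour as Postmortem, which can't be before 3pm, so Triage is at least 3pm; downstream work caps Triage at 7pm.
Triage at 3pm is achievable: Postmortem -> 3pm, Triage -> 3pm, DesignReview -> 4pm, Standup -> 2pm, VendorCall -> 4pm.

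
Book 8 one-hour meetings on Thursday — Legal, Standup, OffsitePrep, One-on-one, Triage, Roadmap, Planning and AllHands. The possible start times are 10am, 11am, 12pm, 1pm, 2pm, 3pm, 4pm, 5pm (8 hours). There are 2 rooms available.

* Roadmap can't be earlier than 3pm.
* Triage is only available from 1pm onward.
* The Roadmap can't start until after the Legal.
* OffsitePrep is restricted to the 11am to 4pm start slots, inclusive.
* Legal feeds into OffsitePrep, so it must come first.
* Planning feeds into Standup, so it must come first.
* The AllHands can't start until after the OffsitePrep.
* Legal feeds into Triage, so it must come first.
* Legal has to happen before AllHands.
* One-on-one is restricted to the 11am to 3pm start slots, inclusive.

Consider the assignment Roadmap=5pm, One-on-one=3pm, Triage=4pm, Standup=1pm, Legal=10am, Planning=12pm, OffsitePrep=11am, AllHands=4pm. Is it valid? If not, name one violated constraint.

Yes

The Roadmap can't start until after the Legal — holds.
One-on-one is restricted to the 11am to 3pm start slots, inclusive — holds.
There are 2 rooms available — holds.
Legal feeds into OffsitePrep, so it must come first — holds.
Planning feeds into Standup, so it must come first — holds.
OffsitePrep is restricted to the 11am to 4pm start slots, inclusive — holds.
Legal has to happen before AllHands — holds.
Triage is only available from 1pm onward — holds.
Roadmap can't be earlier than 3pm — holds.
Legal feeds into Triage, so it must come first — holds.
The AllHands can't start until after the OffsitePrep — holds.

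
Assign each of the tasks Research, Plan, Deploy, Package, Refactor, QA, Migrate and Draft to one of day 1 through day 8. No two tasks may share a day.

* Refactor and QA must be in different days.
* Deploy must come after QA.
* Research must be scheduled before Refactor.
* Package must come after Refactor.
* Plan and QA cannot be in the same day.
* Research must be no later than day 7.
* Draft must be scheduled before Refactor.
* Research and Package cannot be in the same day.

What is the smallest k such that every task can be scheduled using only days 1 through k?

The precedence chain requires at least 3 distinct days.
With at most 1 per day and 8 tasks, at least 8 days are needed.
8 works (last occupied day: day 8): for example Draft in day 2, Research in day 1, Refactor in day 3, QA in day 4, Deploy in day 5, Migrate in day 8, Plan in day 7, Package in day 6.

8 days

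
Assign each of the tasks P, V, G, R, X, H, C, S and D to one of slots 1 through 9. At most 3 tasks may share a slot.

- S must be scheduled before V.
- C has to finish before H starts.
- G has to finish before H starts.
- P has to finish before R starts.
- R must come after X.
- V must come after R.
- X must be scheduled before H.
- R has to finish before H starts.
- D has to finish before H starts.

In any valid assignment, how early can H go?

Precedence pushes H to at least 3.
H at 3 is achievable: G=1; V=4; P=1; H=3; X=1; R=2; C=2; S=3; D=2.

3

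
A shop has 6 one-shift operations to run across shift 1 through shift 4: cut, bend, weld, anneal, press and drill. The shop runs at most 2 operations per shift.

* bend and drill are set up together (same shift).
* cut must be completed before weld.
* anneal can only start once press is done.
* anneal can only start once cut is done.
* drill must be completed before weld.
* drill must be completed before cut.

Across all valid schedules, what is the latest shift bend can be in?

shift 2

Bend must be in the same shift as drill, which can't be after shift 2, so bend is at most shift 2.
bend at shift 2 is achievable: press=shift 1, cut=shift 3, anneal=shift 4, drill=shift 2, weld=shift 4, bend=shift 2.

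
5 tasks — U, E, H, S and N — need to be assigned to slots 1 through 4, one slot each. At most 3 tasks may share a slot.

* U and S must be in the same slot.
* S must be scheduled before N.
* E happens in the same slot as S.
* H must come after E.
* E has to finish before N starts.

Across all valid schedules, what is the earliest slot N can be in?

Precedence pushes N to at least 2.
N at 2 is achievable: U -> 1; N -> 2; H -> 2; E -> 1; S -> 1.

2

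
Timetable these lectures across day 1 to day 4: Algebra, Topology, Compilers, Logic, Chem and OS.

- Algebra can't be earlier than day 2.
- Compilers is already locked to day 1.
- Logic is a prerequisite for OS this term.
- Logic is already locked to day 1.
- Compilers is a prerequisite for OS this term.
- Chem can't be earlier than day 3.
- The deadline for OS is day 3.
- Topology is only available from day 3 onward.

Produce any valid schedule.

Topology in day 3; Logic in day 1; OS in day 2; Algebra in day 2; Compilers in day 1; Chem in day 3

Checking: Compilers(day 1) before OS(day 2); Logic(day 1) before OS(day 2); Topology=day 3 in [day 3,day 4]; Algebra=day 2 in [day 2,day 4]; Chem=day 3 in [day 3,day 4]; Logic=day 1 in [day 1,day 1]; OS=day 2 in [day 1,day 3]; Compilers=day 1 in [day 1,day 1].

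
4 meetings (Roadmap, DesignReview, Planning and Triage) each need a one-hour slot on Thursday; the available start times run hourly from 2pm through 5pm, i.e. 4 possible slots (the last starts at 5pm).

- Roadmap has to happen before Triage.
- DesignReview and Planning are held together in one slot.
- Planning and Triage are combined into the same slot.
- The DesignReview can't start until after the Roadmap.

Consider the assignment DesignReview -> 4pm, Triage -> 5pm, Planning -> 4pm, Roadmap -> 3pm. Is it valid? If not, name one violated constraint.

Roadmap has to happen before Triage — holds.
Planning and Triage are combined into the same slot — violated.
The DesignReview can't start until after the Roadmap — holds.
DesignReview and Planning are held together in one slot — holds.

No — it violates: Planning and Triage are combined into the same slot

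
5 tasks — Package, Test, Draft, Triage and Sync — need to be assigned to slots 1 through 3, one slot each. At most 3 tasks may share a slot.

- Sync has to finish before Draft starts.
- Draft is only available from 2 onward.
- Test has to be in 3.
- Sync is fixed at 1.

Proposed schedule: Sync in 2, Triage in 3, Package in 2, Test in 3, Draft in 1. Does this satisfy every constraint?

Invalid. Sync has to finish before Draft starts.

Sync is fixed at 1 — violated.
Sync has to finish before Draft starts — violated.
Draft is only available from 2 onward — violated.
Test has to be in 3 — holds.
At most 3 tasks may share a slot — holds.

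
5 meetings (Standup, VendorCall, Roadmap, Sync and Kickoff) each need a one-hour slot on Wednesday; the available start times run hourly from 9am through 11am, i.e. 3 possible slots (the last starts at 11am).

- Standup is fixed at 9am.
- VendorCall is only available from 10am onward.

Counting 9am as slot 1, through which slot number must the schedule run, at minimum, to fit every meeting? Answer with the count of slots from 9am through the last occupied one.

VendorCall can't be placed before 10am — that is slot 2 counting from 9am — so the schedule must run through at least 2 slots.
2 works (last occupied slot: 10am): for example Sync in 9am, Roadmap in 9am, VendorCall in 10am, Kickoff in 9am, Standup in 9am.

2 slots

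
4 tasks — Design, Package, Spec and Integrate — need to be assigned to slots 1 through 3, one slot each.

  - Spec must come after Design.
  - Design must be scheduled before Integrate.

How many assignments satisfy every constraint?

Splitting on Design: it can be 1 (12), 2 (3). Listing each branch's schedules as (Package, Spec, Integrate):
Design=1: (1,2,2) (1,2,3) (1,3,2) (1,3,3) (2,2,2) (2,2,3) (2,3,2) (2,3,3) (3,2,2) (3,2,3) (3,3,2) (3,3,3) — 12.
Design=2: (1,3,3) (2,3,3) (3,3,3) — 3.
Summing: 12 + 3 = 15.

15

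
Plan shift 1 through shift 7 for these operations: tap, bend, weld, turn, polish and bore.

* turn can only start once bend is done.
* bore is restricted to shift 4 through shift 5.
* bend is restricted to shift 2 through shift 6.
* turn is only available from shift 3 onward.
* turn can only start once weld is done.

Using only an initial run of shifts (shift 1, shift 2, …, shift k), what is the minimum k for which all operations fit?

The precedence chain requires at least 2 distinct shifts.
bore can't be placed before shift 4, so the schedule must run through at least shift 4.
4 works (last occupied shift: shift 4): for example polish in shift 1, weld in shift 1, turn in shift 3, bore in shift 4, bend in shift 2, tap in shift 1.

4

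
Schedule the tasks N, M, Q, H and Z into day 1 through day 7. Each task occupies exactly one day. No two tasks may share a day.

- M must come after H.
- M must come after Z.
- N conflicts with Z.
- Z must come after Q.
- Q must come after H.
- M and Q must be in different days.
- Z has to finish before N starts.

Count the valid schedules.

42

Splitting on N: it can be day 4 (3), day 5 (9), day 6 (15), day 7 (15). Listing each branch's schedules as (M, Q, H, Z) by day number:
N=day 4: (5,2,1,3) (6,2,1,3) (7,2,1,3) — 3.
N=day 5: (4,2,1,3) (6,2,1,3) (6,2,1,4) (6,3,1,4) (6,3,2,4) (7,2,1,3) (7,2,1,4) (7,3,1,4) (7,3,2,4) — 9.
N=day 6: (4,2,1,3) (5,2,1,3) (5,2,1,4) (5,3,1,4) (5,3,2,4) (7,2,1,3) (7,2,1,4) (7,2,1,5) (7,3,1,4) (7,3,1,5) (7,3,2,4) (7,3,2,5) (7,4,1,5) (7,4,2,5) (7,4,3,5) — 15.
N=day 7: (4,2,1,3) (5,2,1,3) (5,2,1,4) (5,3,1,4) (5,3,2,4) (6,2,1,3) (6,2,1,4) (6,2,1,5) (6,3,1,4) (6,3,1,5) (6,3,2,4) (6,3,2,5) (6,4,1,5) (6,4,2,5) (6,4,3,5) — 15.
Summing: 3 + 9 + 15 + 15 = 42.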